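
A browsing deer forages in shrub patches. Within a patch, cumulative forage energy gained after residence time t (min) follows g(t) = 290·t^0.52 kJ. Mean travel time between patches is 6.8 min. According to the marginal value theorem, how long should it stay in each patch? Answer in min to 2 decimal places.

Optimal t* satisfies g'(t*) = g(t*)/(T + t*).
g'(t) = 0.52·290·t^-0.48. Setting 0.52·290·t^-0.48 = 290·t^0.52/(6.8+t) gives 0.52(6.8+t) = t, so 0.48·t = 0.52×6.8.
t* = 0.52×6.8/0.48 = 7.367 min.

7.37 min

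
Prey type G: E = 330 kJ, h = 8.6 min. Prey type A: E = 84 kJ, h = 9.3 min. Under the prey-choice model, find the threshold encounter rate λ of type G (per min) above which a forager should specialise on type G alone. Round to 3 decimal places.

0.036 per min

Drop type A once their profitability E₂/h₂ falls below the rate achievable on type G alone: E₂/h₂ = λE₁/(1 + λh₁).
Solve for λ: λE₁h₂ = E₂(1 + λh₁) → λ(E₁h₂ − E₂h₁) = E₂ → λ = E₂/(E₁h₂ − E₂h₁).
λ = 84/(330×9.3 − 84×8.6) = 84/2347 = 0.0358 per min.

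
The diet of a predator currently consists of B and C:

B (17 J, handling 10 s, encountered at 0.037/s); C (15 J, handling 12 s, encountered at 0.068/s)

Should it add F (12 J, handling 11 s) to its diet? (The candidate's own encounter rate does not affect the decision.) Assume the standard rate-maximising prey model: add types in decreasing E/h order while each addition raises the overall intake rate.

On B and C alone, R = ΣλE/(1+Σλh) = 1.649/2.186 = 0.7543 J/s.
Profitability of F: 12/11 = 1.091 J/s.
1.091 > 0.7543, so adding F raises the average — include it.

Yes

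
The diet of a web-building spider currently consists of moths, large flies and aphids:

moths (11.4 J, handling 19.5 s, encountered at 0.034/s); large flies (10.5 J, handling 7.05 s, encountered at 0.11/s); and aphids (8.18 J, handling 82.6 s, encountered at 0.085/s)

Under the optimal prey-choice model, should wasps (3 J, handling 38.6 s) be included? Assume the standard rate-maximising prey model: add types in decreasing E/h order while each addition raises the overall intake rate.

No

On moths, large flies and aphids alone, R = ΣλE/(1+Σλh) = 2.238/9.46 = 0.2366 J/s.
Profitability of wasps: 3/38.6 = 0.07772 J/s.
Since 0.07772 < R, time spent handling wasps is better spent searching.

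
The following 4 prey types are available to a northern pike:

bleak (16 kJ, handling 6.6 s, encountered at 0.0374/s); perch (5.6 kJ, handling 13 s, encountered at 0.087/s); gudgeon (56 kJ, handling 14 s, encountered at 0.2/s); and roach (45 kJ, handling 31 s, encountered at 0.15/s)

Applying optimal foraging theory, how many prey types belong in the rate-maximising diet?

1

Profitabilities (E/h, kJ/s): gudgeon 4, bleak 2.42, roach 1.45, perch 0.431. Add prey in this order while the next type's profitability exceeds the intake rate on those already taken.
Rate on top 1: 2.947. bleak: 2.42 < 2.947 → exclude; stop.
Optimal diet: gudgeon — 1 of 4 types.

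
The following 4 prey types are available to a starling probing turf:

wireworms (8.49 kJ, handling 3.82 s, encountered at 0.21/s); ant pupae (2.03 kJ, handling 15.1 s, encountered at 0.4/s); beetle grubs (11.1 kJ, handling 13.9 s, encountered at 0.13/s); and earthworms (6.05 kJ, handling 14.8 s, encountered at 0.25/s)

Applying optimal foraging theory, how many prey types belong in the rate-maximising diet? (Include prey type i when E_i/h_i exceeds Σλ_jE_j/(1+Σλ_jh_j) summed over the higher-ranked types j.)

1

E/h in descending order: wireworms 2.22, beetle grubs 0.799, earthworms 0.409, ant pupae 0.134 kJ/s. The optimal diet is the largest prefix of this list for which every included type satisfies E_i/h_i > R on the types above it.
Rate on top 1: 0.9893. beetle grubs: 0.799 < 0.9893 → exclude; stop.
Optimal diet: wireworms — 1 of 4 types.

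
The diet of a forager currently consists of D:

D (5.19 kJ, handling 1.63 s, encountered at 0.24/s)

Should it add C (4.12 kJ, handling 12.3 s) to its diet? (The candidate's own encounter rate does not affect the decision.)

Current rate: (0.24×5.19)/(1 + 0.24×1.63) = 0.8953 kJ/s.
C: E/h = 4.12/12.3 = 0.335 kJ/s.
0.335 < 0.8953, so adding C would lower the average — exclude it.

No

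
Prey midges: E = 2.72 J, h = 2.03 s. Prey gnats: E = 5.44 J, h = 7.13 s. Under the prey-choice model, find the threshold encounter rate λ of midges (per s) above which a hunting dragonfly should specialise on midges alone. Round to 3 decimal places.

The zero-one rule: include gnats iff E₂/h₂ > λE₁/(1+λh₁). Equality gives the switch point.
λE₁h₂ = E₂ + λE₂h₁ ⇒ λ = E₂/(E₁h₂ − E₂h₁) = 5.44/(19.39 − 11.04) = 0.6515 per s.

0.651 per s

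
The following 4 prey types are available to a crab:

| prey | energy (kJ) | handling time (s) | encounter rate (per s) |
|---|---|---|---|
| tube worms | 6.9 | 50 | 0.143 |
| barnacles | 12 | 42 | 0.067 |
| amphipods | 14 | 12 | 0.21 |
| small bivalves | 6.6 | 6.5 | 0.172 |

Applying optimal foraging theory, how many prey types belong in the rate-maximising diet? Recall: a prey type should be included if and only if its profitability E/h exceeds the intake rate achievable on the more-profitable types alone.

2

E/h in descending order: amphipods 1.17, small bivalves 1.02, barnacles 0.286, tube worms 0.138 kJ/s. The optimal diet is the largest prefix of this list for which every included type satisfies E_i/h_i > R on the types above it.
Rate on top 1: 0.8352. small bivalves: 1.02 > 0.8352 → include.
Rate on top 2: 0.8787. barnacles: 0.286 < 0.8787 → exclude; stop.
Optimal diet: amphipods, small bivalves — 2 of 4 types.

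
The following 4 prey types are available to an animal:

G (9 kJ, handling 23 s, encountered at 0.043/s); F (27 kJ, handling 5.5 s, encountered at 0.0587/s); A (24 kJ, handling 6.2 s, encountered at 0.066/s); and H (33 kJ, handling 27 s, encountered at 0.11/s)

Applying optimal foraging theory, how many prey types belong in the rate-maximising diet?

2

Rank by E/h (kJ/s): F 4.91, A 3.87, H 1.22, G 0.391. Include each in turn until the next type's E/h falls below the running intake rate.
Rate on top 1: 1.198. A: 3.87 > 1.198 → include.
Rate on top 2: 1.83. H: 1.22 < 1.83 → exclude; stop.
Optimal diet: F, A — 2 of 4 types.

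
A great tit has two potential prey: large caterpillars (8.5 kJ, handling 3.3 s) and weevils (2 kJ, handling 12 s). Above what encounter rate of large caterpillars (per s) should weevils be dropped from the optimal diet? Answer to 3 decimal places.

0.021 per s

The zero-one rule: include weevils iff E₂/h₂ > λE₁/(1+λh₁). Equality gives the switch point.
λE₁h₂ = E₂ + λE₂h₁ ⇒ λ = E₂/(E₁h₂ − E₂h₁) = 2/(102 − 6.6) = 0.02096 per s.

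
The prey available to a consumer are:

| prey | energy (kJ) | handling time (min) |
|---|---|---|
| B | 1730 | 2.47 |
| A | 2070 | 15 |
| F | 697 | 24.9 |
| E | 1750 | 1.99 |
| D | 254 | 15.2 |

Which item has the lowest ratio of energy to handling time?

D

In descending order of E/h:
E: 1750/1.99 = 879 kJ/min
B: 1730/2.47 = 700 kJ/min
A: 2070/15 = 138 kJ/min
F: 697/24.9 = 28 kJ/min
D: 254/15.2 = 16.7 kJ/min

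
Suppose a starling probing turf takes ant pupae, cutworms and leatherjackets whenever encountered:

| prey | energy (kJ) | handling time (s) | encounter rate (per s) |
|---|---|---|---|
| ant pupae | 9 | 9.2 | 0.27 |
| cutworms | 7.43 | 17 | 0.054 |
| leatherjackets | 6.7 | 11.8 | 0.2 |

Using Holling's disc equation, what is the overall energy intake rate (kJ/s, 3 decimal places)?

0.617 kJ/s

Energy encountered per unit search time: 0.27×9 + 0.054×7.43 + 0.2×6.7 = 4.171 kJ/s.
Handling time per unit search time: 0.27×9.2 + 0.054×17 + 0.2×11.8 = 5.762.
Rate = 4.171/(1 + 5.762) = 0.6169 kJ/s.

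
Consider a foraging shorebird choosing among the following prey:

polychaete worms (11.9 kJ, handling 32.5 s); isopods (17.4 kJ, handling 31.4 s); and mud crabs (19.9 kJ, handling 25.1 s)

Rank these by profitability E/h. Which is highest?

Profitability E/h (kJ/s): polychaete worms = 11.9/32.5 = 0.366, isopods = 17.4/31.4 = 0.554, mud crabs = 19.9/25.1 = 0.793.
Ranked: mud crabs > isopods > polychaete worms.

mud crabs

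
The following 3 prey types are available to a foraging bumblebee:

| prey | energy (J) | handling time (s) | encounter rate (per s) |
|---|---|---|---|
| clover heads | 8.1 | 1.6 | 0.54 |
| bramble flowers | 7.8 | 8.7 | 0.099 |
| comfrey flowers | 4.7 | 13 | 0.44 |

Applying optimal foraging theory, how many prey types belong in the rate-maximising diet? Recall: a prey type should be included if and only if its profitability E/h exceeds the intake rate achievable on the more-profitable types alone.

E/h in descending order: clover heads 5.06, bramble flowers 0.897, comfrey flowers 0.362 J/s. The optimal diet is the largest prefix of this list for which every included type satisfies E_i/h_i > R on the types above it.
Rate on top 1: 2.347. bramble flowers: 0.897 < 2.347 → exclude; stop.
Optimal diet: clover heads — 1 of 3 types.

1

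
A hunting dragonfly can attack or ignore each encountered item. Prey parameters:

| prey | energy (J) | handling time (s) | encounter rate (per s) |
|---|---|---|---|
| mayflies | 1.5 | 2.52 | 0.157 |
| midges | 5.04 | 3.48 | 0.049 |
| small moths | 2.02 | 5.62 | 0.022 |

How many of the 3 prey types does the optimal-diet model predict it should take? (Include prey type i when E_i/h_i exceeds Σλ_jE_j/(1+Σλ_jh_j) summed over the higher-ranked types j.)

3

E/h in descending order: midges 1.45, mayflies 0.595, small moths 0.359 J/s. The optimal diet is the largest prefix of this list for which every included type satisfies E_i/h_i > R on the types above it.
Rate on top 1: 0.211. mayflies: 0.595 > 0.211 → include.
Rate on top 2: 0.3081. small moths: 0.359 > 0.3081 → include.
Optimal diet: midges, mayflies, small moths — 3 of 3 types.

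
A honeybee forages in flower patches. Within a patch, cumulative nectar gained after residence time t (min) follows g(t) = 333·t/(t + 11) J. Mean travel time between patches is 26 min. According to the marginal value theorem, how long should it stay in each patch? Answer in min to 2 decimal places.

Maximise g(t)/(T+t): set derivative to zero → g'(t)(T+t) = g(t).
g'(t) = 333·11/(t + 11)². Setting 333·11/(t+11)² = 333t/[(t+11)(26+t)] gives 11(26+t) = t(t+11), so t² = 11×26 = 286.
t* = √286 = 16.91 min.

16.91 min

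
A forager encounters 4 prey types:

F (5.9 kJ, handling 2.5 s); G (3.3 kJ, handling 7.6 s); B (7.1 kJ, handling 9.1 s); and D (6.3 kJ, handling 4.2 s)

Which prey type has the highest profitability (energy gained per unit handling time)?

F

In descending order of E/h:
F: 5.9/2.5 = 2.36 kJ/s
D: 6.3/4.2 = 1.5 kJ/s
B: 7.1/9.1 = 0.78 kJ/s
G: 3.3/7.6 = 0.434 kJ/s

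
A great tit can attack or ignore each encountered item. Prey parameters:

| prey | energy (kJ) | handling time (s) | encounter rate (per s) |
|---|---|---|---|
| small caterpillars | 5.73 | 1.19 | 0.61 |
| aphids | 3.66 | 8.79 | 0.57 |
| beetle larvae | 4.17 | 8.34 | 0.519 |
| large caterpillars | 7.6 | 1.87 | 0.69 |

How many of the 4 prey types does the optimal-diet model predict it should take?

2

Rank by E/h (kJ/s): small caterpillars 4.82, large caterpillars 4.06, beetle larvae 0.5, aphids 0.416. Include each in turn until the next type's E/h falls below the running intake rate.
Rate on top 1: 2.025. large caterpillars: 4.06 > 2.025 → include.
Rate on top 2: 2.897. beetle larvae: 0.5 < 2.897 → exclude; stop.
Optimal diet: small caterpillars, large caterpillars — 2 of 4 types.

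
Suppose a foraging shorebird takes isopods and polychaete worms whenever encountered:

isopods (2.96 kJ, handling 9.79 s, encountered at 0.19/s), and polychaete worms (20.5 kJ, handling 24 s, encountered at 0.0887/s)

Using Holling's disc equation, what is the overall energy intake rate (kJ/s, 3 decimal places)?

R = (0.19×2.96 + 0.0887×20.5) / (1 + 0.19×9.79 + 0.0887×24) = 2.381/4.989 = 0.4772 kJ/s.

0.477 kJ/s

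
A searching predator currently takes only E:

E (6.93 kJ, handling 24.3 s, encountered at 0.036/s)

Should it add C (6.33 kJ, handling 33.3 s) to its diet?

Yes

Intake rate on the current diet: R = (0.036×6.93) / (1 + 0.036×24.3) = 0.2495/1.875 = 0.1331 kJ/s.
C: E/h = 6.33/33.3 = 0.1901 kJ/s.
0.1901 > 0.1331, so adding C raises the average — include it.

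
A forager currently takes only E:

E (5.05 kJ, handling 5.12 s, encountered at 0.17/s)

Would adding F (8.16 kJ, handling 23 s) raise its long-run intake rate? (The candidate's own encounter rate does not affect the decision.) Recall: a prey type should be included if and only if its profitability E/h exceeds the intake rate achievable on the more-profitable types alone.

Intake rate on the current diet: R = (0.17×5.05) / (1 + 0.17×5.12) = 0.8585/1.87 = 0.459 kJ/s.
F: E/h = 8.16/23 = 0.3548 kJ/s.
0.3548 < 0.459, so adding F would lower the average — exclude it.

No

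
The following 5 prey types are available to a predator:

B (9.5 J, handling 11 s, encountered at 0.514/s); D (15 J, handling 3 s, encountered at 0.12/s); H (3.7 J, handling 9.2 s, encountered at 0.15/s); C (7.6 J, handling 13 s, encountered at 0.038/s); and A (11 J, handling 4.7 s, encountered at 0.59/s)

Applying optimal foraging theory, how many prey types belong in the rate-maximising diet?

2

Rank by E/h (J/s): D 5, A 2.34, B 0.864, C 0.585, H 0.402. Include each in turn until the next type's E/h falls below the running intake rate.
Rate on top 1: 1.324. A: 2.34 > 1.324 → include.
Rate on top 2: 2.006. B: 0.864 < 2.006 → exclude; stop.
Optimal diet: D, A — 2 of 5 types.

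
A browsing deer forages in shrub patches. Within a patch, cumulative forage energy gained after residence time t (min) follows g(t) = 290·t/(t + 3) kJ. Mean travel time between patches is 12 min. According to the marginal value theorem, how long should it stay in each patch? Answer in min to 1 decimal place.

Optimal t* satisfies g'(t*) = g(t*)/(T + t*).
g'(t) = 290·3/(t + 3)². Setting 290·3/(t+3)² = 290t/[(t+3)(12+t)] gives 3(12+t) = t(t+3), so t² = 3×12 = 36.
t* = √36 = 6 min.

6.0 min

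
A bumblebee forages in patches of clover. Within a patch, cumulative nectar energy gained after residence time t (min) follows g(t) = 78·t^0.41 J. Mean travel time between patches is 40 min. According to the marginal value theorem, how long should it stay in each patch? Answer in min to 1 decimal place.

27.8 min

By the marginal value theorem, leave when the instantaneous gain rate g'(t) equals the habitat-wide average g(t)/(T + t).
g'(t) = 0.41·78·t^-0.59. Setting 0.41·78·t^-0.59 = 78·t^0.41/(40+t) gives 0.41(40+t) = t, so 0.59·t = 0.41×40.
t* = 0.41×40/0.59 = 27.8 min.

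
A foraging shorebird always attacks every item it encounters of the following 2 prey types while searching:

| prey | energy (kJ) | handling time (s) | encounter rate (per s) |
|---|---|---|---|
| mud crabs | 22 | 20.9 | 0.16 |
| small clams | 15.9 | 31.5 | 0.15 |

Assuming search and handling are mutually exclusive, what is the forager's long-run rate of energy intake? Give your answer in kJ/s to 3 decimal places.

0.651 kJ/s

R = Σλ_iE_i / (1 + Σλ_ih_i)
Numerator: 0.16×22 + 0.15×15.9 = 5.905
Denominator: 1 + 0.16×20.9 + 0.15×31.5 = 9.069
R = 5.905/9.069 = 0.6511 kJ/s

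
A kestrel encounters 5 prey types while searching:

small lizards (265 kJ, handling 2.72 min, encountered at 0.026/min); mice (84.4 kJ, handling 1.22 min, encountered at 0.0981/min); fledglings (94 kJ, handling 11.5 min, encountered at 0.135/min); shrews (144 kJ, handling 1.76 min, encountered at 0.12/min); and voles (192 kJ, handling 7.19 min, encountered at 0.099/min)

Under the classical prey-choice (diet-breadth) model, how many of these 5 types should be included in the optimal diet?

Rank by E/h (kJ/min): small lizards 97.4, shrews 81.8, mice 69.2, voles 26.7, fledglings 8.17. Include each in turn until the next type's E/h falls below the running intake rate.
Rate on top 1: 6.435. shrews: 81.8 > 6.435 → include.
Rate on top 2: 18.85. mice: 69.2 > 18.85 → include.
Rate on top 3: 23.15. voles: 26.7 > 23.15 → include.
Rate on top 4: 24.35. fledglings: 8.17 < 24.35 → exclude; stop.
Optimal diet: small lizards, shrews, mice, voles — 4 of 5 types.

4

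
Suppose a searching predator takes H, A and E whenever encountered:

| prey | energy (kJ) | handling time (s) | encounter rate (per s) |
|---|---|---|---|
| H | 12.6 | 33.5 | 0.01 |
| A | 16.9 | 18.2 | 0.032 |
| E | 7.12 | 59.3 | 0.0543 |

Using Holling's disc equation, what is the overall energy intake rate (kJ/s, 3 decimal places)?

R = (0.01×12.6 + 0.032×16.9 + 0.0543×7.12) / (1 + 0.01×33.5 + 0.032×18.2 + 0.0543×59.3) = 1.053/5.137 = 0.205 kJ/s.

0.205 kJ/s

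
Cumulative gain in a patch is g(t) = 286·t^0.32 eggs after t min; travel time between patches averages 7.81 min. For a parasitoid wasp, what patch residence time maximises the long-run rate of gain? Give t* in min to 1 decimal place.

3.7 min

Maximise g(t)/(T+t): set derivative to zero → g'(t)(T+t) = g(t).
g'(t) = 0.32·286·t^-0.68. Setting 0.32·286·t^-0.68 = 286·t^0.32/(7.81+t) gives 0.32(7.81+t) = t, so 0.68·t = 0.32×7.81.
t* = 0.32×7.81/0.68 = 3.675 min.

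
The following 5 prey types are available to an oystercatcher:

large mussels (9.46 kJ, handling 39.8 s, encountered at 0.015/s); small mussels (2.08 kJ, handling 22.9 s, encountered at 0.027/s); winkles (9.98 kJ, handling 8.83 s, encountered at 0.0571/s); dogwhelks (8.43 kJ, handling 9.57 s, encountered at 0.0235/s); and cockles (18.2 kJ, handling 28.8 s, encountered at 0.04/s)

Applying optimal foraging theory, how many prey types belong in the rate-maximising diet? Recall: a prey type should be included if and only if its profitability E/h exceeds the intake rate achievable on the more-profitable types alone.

3

Rank by E/h (kJ/s): winkles 1.13, dogwhelks 0.881, cockles 0.632, large mussels 0.238, small mussels 0.0908. Include each in turn until the next type's E/h falls below the running intake rate.
Rate on top 1: 0.3788. dogwhelks: 0.881 > 0.3788 → include.
Rate on top 2: 0.4441. cockles: 0.632 > 0.4441 → include.
Rate on top 3: 0.5192. large mussels: 0.238 < 0.5192 → exclude; stop.
Optimal diet: winkles, dogwhelks, cockles — 3 of 5 types.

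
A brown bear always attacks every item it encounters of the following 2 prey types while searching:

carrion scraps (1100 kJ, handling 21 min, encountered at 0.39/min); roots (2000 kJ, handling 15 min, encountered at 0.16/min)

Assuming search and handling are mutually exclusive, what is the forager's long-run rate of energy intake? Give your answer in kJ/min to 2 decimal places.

64.62 kJ/min

Energy encountered per unit search time: 0.39×1100 + 0.16×2000 = 749 kJ/min.
Handling time per unit search time: 0.39×21 + 0.16×15 = 10.59.
Rate = 749/(1 + 10.59) = 64.62 kJ/min.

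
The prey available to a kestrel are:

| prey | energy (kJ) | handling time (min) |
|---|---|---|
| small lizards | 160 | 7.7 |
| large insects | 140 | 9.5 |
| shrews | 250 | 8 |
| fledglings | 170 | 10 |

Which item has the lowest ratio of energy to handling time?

In descending order of E/h:
shrews: 250/8 = 31.2 kJ/min
small lizards: 160/7.7 = 20.8 kJ/min
fledglings: 170/10 = 17 kJ/min
large insects: 140/9.5 = 14.7 kJ/min

large insects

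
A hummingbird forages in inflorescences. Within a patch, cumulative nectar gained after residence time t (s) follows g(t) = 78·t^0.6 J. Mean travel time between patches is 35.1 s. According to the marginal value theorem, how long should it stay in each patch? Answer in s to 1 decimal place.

Optimal t* satisfies g'(t*) = g(t*)/(T + t*).
g'(t) = 0.6·78·t^-0.4. Setting 0.6·78·t^-0.4 = 78·t^0.6/(35.1+t) gives 0.6(35.1+t) = t, so 0.40·t = 0.6×35.1.
t* = 0.6×35.1/0.40 = 52.65 s.

52.6 s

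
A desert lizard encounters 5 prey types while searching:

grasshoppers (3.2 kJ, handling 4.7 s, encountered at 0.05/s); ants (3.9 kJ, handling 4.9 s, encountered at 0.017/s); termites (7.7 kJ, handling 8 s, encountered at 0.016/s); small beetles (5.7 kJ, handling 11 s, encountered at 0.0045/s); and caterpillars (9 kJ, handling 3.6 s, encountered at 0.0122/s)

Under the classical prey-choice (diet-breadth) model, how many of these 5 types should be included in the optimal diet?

5

Rank by E/h (kJ/s): caterpillars 2.5, termites 0.963, ants 0.796, grasshoppers 0.681, small beetles 0.518. Include each in turn until the next type's E/h falls below the running intake rate.
Rate on top 1: 0.1052. termites: 0.963 > 0.1052 → include.
Rate on top 2: 0.1988. ants: 0.796 > 0.1988 → include.
Rate on top 3: 0.2384. grasshoppers: 0.681 > 0.2384 → include.
Rate on top 4: 0.3082. small beetles: 0.518 > 0.3082 → include.
Optimal diet: caterpillars, termites, ants, grasshoppers, small beetles — 5 of 5 types.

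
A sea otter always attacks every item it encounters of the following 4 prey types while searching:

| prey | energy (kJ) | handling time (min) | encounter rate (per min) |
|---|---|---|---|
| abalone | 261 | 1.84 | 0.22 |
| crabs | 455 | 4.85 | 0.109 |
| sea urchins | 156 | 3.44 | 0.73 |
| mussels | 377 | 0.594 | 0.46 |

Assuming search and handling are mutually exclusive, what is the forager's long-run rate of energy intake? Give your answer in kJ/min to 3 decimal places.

83.579 kJ/min

R = (0.22×261 + 0.109×455 + 0.73×156 + 0.46×377) / (1 + 0.22×1.84 + 0.109×4.85 + 0.73×3.44 + 0.46×0.594) = 394.3/4.718 = 83.58 kJ/min.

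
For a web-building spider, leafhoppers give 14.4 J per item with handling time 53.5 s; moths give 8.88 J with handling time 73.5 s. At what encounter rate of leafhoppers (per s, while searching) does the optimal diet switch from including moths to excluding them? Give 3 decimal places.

Drop moths once their profitability E₂/h₂ falls below the rate achievable on leafhoppers alone: E₂/h₂ = λE₁/(1 + λh₁).
Solve for λ: λE₁h₂ = E₂(1 + λh₁) → λ(E₁h₂ − E₂h₁) = E₂ → λ = E₂/(E₁h₂ − E₂h₁).
λ = 8.88/(14.4×73.5 − 8.88×53.5) = 8.88/583.3 = 0.01522 per s.

0.015 per s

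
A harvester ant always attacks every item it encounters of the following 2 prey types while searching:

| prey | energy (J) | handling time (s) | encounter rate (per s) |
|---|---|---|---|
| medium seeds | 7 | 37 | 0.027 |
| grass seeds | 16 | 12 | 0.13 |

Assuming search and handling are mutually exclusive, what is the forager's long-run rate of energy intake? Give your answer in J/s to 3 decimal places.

0.638 J/s

Energy encountered per unit search time: 0.027×7 + 0.13×16 = 2.269 J/s.
Handling time per unit search time: 0.027×37 + 0.13×12 = 2.559.
Rate = 2.269/(1 + 2.559) = 0.6375 J/s.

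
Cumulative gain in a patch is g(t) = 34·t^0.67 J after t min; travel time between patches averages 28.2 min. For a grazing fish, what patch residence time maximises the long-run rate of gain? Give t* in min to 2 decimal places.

57.25 min

By the marginal value theorem, leave when the instantaneous gain rate g'(t) equals the habitat-wide average g(t)/(T + t).
g'(t) = 0.67·34·t^-0.33. Setting 0.67·34·t^-0.33 = 34·t^0.67/(28.2+t) gives 0.67(28.2+t) = t, so 0.33·t = 0.67×28.2.
t* = 0.67×28.2/0.33 = 57.25 min.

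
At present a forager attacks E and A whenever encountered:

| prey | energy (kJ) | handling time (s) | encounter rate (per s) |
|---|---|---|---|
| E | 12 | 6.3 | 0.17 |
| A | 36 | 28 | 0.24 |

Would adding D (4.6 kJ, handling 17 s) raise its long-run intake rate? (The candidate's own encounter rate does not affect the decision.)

Current rate: (0.17×12 + 0.24×36)/(1 + 0.17×6.3 + 0.24×28) = 1.215 kJ/s.
D: E/h = 4.6/17 = 0.2706 kJ/s.
Since 0.2706 < R, time spent handling D is better spent searching.

No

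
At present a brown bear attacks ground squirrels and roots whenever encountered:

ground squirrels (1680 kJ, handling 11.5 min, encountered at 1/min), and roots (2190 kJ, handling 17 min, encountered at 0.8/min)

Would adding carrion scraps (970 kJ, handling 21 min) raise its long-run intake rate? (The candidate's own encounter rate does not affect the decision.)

Current rate: (1×1680 + 0.8×2190)/(1 + 1×11.5 + 0.8×17) = 131.5 kJ/min.
carrion scraps: E/h = 970/21 = 46.19 kJ/min.
46.19 < 131.5, so adding carrion scraps would lower the average — exclude it.

No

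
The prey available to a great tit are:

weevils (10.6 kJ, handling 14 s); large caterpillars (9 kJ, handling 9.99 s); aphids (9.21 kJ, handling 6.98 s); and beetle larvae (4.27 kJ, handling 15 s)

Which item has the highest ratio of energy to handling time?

Profitability E/h (kJ/s): weevils = 10.6/14 = 0.757, large caterpillars = 9/9.99 = 0.901, aphids = 9.21/6.98 = 1.32, beetle larvae = 4.27/15 = 0.285.
Ranked: aphids > large caterpillars > weevils > beetle larvae.

aphids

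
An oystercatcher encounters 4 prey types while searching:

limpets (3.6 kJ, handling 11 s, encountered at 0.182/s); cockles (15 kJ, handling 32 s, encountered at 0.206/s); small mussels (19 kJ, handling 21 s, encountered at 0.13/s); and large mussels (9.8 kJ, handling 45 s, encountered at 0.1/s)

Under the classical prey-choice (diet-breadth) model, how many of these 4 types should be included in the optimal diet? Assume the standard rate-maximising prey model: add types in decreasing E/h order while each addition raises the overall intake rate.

1

E/h in descending order: small mussels 0.905, cockles 0.469, limpets 0.327, large mussels 0.218 kJ/s. The optimal diet is the largest prefix of this list for which every included type satisfies E_i/h_i > R on the types above it.
Rate on top 1: 0.6622. cockles: 0.469 < 0.6622 → exclude; stop.
Optimal diet: small mussels — 1 of 4 types.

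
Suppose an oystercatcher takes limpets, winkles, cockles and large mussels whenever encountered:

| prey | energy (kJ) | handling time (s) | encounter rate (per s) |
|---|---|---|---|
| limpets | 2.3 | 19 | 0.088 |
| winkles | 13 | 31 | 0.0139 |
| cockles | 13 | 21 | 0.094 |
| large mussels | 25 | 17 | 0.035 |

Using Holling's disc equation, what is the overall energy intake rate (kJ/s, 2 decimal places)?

0.44 kJ/s

R = Σλ_iE_i / (1 + Σλ_ih_i)
Numerator: 0.088×2.3 + 0.0139×13 + 0.094×13 + 0.035×25 = 2.48
Denominator: 1 + 0.088×19 + 0.0139×31 + 0.094×21 + 0.035×17 = 5.672
R = 2.48/5.672 = 0.4373 kJ/s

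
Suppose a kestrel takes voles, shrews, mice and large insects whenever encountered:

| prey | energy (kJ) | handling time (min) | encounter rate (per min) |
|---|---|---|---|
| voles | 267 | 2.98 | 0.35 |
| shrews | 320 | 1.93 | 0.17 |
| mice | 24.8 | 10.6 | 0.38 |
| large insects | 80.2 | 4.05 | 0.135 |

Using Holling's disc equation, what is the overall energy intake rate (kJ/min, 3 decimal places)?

24.202 kJ/min

Energy encountered per unit search time: 0.35×267 + 0.17×320 + 0.38×24.8 + 0.135×80.2 = 168.1 kJ/min.
Handling time per unit search time: 0.35×2.98 + 0.17×1.93 + 0.38×10.6 + 0.135×4.05 = 5.946.
Rate = 168.1/(1 + 5.946) = 24.2 kJ/min.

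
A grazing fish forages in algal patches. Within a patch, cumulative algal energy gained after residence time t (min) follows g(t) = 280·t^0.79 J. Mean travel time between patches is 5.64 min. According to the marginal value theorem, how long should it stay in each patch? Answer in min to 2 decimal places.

21.22 min

Optimal t* satisfies g'(t*) = g(t*)/(T + t*).
g'(t) = 0.79·280·t^-0.21. Setting 0.79·280·t^-0.21 = 280·t^0.79/(5.64+t) gives 0.79(5.64+t) = t, so 0.21·t = 0.79×5.64.
t* = 0.79×5.64/0.21 = 21.22 min.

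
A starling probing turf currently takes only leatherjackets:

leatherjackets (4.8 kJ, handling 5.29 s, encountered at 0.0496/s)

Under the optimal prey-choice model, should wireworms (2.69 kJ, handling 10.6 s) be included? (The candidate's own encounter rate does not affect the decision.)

Yes

Current rate: (0.0496×4.8)/(1 + 0.0496×5.29) = 0.1886 kJ/s.
Profitability of wireworms: 2.69/10.6 = 0.2538 kJ/s.
Since 0.2538 > R, including wireworms increases the long-run rate.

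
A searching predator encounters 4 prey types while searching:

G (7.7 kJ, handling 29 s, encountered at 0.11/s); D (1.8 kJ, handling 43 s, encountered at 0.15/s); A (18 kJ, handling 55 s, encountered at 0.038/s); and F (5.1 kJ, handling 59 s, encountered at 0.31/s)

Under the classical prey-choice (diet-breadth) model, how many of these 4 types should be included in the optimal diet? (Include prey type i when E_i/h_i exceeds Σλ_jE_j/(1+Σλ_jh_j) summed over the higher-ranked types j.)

2

Rank by E/h (kJ/s): A 0.327, G 0.266, F 0.0864, D 0.0419. Include each in turn until the next type's E/h falls below the running intake rate.
Rate on top 1: 0.2214. G: 0.266 > 0.2214 → include.
Rate on top 2: 0.2438. F: 0.0864 < 0.2438 → exclude; stop.
Optimal diet: A, G — 2 of 4 types.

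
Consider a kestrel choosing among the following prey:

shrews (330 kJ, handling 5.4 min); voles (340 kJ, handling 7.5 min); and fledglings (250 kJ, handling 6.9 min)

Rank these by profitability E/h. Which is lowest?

fledglings

Profitability E/h (kJ/min): shrews = 330/5.4 = 61.1, voles = 340/7.5 = 45.3, fledglings = 250/6.9 = 36.2.
Ranked: shrews > voles > fledglings.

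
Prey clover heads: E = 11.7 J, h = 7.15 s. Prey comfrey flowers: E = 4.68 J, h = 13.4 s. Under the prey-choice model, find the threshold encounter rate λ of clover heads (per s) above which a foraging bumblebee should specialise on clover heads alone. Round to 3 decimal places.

0.038 per s

The zero-one rule: include comfrey flowers iff E₂/h₂ > λE₁/(1+λh₁). Equality gives the switch point.
λE₁h₂ = E₂ + λE₂h₁ ⇒ λ = E₂/(E₁h₂ − E₂h₁) = 4.68/(156.8 − 33.46) = 0.03795 per s.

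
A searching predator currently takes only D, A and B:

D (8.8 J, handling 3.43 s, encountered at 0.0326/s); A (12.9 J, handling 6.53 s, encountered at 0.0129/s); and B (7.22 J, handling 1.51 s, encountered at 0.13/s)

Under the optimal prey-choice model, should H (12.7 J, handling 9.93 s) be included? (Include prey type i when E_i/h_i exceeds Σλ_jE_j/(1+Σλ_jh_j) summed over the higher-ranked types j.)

On D, A and B alone, R = ΣλE/(1+Σλh) = 1.392/1.392 = 0.9997 J/s.
Profitability of H: 12.7/9.93 = 1.279 J/s.
Since 1.279 > R, including H increases the long-run rate.

Yes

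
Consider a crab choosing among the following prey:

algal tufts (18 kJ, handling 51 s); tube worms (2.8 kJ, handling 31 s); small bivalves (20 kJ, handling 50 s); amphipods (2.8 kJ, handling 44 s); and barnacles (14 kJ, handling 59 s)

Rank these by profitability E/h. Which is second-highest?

algal tufts

In descending order of E/h:
small bivalves: 20/50 = 0.4 kJ/s
algal tufts: 18/51 = 0.353 kJ/s
barnacles: 14/59 = 0.237 kJ/s
tube worms: 2.8/31 = 0.0903 kJ/s
amphipods: 2.8/44 = 0.0636 kJ/s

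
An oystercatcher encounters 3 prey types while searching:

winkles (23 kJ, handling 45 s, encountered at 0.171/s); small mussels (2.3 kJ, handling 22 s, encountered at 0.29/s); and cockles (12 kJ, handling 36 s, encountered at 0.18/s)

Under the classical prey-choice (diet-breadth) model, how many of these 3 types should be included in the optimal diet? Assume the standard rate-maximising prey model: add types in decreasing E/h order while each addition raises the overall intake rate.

Profitabilities (E/h, kJ/s): winkles 0.511, cockles 0.333, small mussels 0.105. Add prey in this order while the next type's profitability exceeds the intake rate on those already taken.
Rate on top 1: 0.4523. cockles: 0.333 < 0.4523 → exclude; stop.
Optimal diet: winkles — 1 of 3 types.

1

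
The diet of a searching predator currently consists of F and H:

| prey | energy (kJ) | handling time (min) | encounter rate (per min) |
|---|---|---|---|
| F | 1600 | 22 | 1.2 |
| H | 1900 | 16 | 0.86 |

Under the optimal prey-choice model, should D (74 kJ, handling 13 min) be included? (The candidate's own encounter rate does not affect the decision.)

No

Intake rate on the current diet: R = (1.2×1600 + 0.86×1900) / (1 + 1.2×22 + 0.86×16) = 3554/41.16 = 86.35 kJ/min.
Profitability of D: 74/13 = 5.692 kJ/min.
Since 5.692 < R, time spent handling D is better spent searching.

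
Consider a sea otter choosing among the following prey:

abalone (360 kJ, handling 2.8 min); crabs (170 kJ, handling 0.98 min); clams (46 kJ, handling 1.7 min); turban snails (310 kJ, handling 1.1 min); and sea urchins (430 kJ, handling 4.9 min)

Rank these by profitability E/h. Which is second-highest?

Profitability E/h (kJ/min): abalone = 360/2.8 = 129, crabs = 170/0.98 = 173, clams = 46/1.7 = 27.1, turban snails = 310/1.1 = 282, sea urchins = 430/4.9 = 87.8.
Ranked: turban snails > crabs > abalone > sea urchins > clams.

crabs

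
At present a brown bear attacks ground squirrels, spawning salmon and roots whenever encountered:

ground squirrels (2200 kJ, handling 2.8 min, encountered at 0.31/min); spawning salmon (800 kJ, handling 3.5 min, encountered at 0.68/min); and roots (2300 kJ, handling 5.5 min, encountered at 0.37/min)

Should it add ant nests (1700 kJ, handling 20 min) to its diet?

No

Current rate: (0.31×2200 + 0.68×800 + 0.37×2300)/(1 + 0.31×2.8 + 0.68×3.5 + 0.37×5.5) = 330.6 kJ/min.
Profitability of ant nests: 1700/20 = 85 kJ/min.
Since 85 < R, time spent handling ant nests is better spent searching.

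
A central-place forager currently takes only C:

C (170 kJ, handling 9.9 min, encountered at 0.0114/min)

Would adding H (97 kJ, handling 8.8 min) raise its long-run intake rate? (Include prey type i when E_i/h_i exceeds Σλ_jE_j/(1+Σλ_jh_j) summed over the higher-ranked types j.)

Yes

Intake rate on the current diet: R = (0.0114×170) / (1 + 0.0114×9.9) = 1.938/1.113 = 1.741 kJ/min.
Profitability of H: 97/8.8 = 11.02 kJ/min.
Since 11.02 > R, including H increases the long-run rate.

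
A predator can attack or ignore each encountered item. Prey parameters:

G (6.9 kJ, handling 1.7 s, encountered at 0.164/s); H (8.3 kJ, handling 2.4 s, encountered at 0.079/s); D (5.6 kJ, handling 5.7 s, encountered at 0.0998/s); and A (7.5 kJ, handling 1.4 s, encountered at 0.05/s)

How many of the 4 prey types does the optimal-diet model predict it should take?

3

Profitabilities (E/h, kJ/s): A 5.36, G 4.06, H 3.46, D 0.982. Add prey in this order while the next type's profitability exceeds the intake rate on those already taken.
Rate on top 1: 0.3505. G: 4.06 > 0.3505 → include.
Rate on top 2: 1.117. H: 3.46 > 1.117 → include.
Rate on top 3: 1.406. D: 0.982 < 1.406 → exclude; stop.
Optimal diet: A, G, H — 3 of 4 types.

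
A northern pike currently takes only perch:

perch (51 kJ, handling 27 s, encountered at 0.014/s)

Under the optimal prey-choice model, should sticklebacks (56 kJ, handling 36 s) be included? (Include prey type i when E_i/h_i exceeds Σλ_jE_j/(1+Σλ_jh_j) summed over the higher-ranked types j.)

Yes

Current rate: (0.014×51)/(1 + 0.014×27) = 0.5181 kJ/s.
sticklebacks: E/h = 56/36 = 1.556 kJ/s.
1.556 > 0.5181, so adding sticklebacks raises the average — include it.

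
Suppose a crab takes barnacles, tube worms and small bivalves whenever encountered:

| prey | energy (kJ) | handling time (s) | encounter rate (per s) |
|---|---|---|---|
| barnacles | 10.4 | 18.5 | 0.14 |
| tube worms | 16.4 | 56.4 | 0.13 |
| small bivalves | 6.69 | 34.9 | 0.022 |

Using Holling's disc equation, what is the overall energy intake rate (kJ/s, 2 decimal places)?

R = Σλ_iE_i / (1 + Σλ_ih_i)
Numerator: 0.14×10.4 + 0.13×16.4 + 0.022×6.69 = 3.735
Denominator: 1 + 0.14×18.5 + 0.13×56.4 + 0.022×34.9 = 11.69
R = 3.735/11.69 = 0.3195 kJ/s

0.32 kJ/s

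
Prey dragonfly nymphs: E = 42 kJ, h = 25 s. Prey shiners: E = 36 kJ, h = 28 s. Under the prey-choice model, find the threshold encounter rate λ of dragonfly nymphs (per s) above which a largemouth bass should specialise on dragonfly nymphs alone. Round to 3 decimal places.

0.130 per s

The zero-one rule: include shiners iff E₂/h₂ > λE₁/(1+λh₁). Equality gives the switch point.
λE₁h₂ = E₂ + λE₂h₁ ⇒ λ = E₂/(E₁h₂ − E₂h₁) = 36/(1176 − 900) = 0.1304 per s.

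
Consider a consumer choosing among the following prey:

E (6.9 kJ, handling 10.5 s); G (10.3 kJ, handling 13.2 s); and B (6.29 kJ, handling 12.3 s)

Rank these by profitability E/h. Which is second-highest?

E

Profitability E/h (kJ/s): E = 6.9/10.5 = 0.657, G = 10.3/13.2 = 0.78, B = 6.29/12.3 = 0.511.
Ranked: G > E > B.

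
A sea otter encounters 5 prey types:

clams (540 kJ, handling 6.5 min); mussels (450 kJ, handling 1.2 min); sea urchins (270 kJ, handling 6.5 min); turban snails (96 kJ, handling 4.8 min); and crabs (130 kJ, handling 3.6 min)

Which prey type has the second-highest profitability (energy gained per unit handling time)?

Profitability E/h (kJ/min): clams = 540/6.5 = 83.1, mussels = 450/1.2 = 375, sea urchins = 270/6.5 = 41.5, turban snails = 96/4.8 = 20, crabs = 130/3.6 = 36.1.
Ranked: mussels > clams > sea urchins > crabs > turban snails.

clams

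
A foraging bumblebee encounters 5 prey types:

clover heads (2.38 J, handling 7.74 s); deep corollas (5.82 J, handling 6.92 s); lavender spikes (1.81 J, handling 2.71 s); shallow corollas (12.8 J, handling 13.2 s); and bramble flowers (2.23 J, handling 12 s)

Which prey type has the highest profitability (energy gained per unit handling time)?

shallow corollas

In descending order of E/h:
shallow corollas: 12.8/13.2 = 0.97 J/s
deep corollas: 5.82/6.92 = 0.841 J/s
lavender spikes: 1.81/2.71 = 0.668 J/s
clover heads: 2.38/7.74 = 0.307 J/s
bramble flowers: 2.23/12 = 0.186 J/s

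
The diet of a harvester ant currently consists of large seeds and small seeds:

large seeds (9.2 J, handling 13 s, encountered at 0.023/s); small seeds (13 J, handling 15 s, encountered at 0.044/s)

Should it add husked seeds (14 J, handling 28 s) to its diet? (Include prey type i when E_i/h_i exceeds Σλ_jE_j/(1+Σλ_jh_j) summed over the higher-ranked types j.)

On large seeds and small seeds alone, R = ΣλE/(1+Σλh) = 0.7836/1.959 = 0.4 J/s.
Profitability of husked seeds: 14/28 = 0.5 J/s.
0.5 > 0.4, so adding husked seeds raises the average — include it.

Yes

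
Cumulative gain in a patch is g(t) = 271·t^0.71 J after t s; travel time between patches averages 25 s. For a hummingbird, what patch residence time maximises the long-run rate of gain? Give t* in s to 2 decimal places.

61.21 s

Maximise g(t)/(T+t): set derivative to zero → g'(t)(T+t) = g(t).
g'(t) = 0.71·271·t^-0.29. Setting 0.71·271·t^-0.29 = 271·t^0.71/(25+t) gives 0.71(25+t) = t, so 0.29·t = 0.71×25.
t* = 0.71×25/0.29 = 61.21 s.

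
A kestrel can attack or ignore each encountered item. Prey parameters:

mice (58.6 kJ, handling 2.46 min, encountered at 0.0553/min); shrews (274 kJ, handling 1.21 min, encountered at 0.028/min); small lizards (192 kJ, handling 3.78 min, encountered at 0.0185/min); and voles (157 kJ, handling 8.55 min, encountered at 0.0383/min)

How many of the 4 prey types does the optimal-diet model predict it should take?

4

Rank by E/h (kJ/min): shrews 226, small lizards 50.8, mice 23.8, voles 18.4. Include each in turn until the next type's E/h falls below the running intake rate.
Rate on top 1: 7.421. small lizards: 50.8 > 7.421 → include.
Rate on top 2: 10.17. mice: 23.8 > 10.17 → include.
Rate on top 3: 11.67. voles: 18.4 > 11.67 → include.
Optimal diet: shrews, small lizards, mice, voles — 4 of 4 types.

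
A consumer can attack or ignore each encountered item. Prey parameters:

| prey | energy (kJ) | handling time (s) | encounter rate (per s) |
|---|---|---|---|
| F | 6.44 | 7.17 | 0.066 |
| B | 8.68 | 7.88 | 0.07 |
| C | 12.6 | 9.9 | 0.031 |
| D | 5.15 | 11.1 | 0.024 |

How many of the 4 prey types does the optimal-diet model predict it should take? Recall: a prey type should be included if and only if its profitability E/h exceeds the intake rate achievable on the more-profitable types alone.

3

Profitabilities (E/h, kJ/s): C 1.27, B 1.1, F 0.898, D 0.464. Add prey in this order while the next type's profitability exceeds the intake rate on those already taken.
Rate on top 1: 0.2989. B: 1.1 > 0.2989 → include.
Rate on top 2: 0.5371. F: 0.898 > 0.5371 → include.
Rate on top 3: 0.6104. D: 0.464 < 0.6104 → exclude; stop.
Optimal diet: C, B, F — 3 of 4 types.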